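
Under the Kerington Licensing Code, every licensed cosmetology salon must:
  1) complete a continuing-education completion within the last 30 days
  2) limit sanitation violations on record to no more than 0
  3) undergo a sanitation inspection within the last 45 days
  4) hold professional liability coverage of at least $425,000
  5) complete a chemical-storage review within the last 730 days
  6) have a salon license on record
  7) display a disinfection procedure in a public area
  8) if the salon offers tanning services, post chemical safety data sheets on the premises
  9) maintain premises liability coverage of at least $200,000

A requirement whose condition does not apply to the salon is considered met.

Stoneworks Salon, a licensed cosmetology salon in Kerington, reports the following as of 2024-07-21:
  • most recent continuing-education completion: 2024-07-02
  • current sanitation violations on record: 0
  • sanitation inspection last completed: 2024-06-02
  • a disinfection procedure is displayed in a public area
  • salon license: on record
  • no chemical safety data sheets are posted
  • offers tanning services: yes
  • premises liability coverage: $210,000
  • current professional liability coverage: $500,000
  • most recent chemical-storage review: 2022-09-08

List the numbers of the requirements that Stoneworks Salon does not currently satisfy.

3, 8

1. continuing-education completion 19 days ago vs limit 30 → met
2. sanitation violations on record 0 ≤ 0 → met
3. sanitation inspection 49 days ago vs limit 45 → not met
4. professional liability coverage $500,000 ≥ $425,000 → met
5. chemical-storage review 682 days ago vs limit 730 → met
6. salon license present → met
7. disinfection procedure present → met
8. condition 'offers tanning services' holds; chemical safety data sheets absent → not met
9. premises liability coverage $210,000 ≥ $200,000 → met
Not met: 3, 8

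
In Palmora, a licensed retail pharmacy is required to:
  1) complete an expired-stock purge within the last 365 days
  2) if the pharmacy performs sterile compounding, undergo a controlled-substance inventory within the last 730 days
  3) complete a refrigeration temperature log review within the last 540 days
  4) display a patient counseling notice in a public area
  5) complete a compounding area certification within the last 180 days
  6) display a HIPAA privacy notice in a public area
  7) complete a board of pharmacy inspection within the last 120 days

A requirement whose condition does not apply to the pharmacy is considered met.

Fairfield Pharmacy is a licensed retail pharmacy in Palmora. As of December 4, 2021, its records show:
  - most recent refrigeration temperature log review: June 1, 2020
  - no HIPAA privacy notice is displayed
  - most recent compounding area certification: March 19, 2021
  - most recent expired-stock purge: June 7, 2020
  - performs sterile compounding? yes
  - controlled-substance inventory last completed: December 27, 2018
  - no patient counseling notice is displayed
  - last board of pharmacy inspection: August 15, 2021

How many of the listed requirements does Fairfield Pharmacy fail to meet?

1. expired-stock purge 545 days ago vs limit 365 → not met
2. condition 'performs sterile compounding' holds; controlled-substance inventory 1073 days ago vs limit 730 → not met
3. refrigeration temperature log review 551 days ago vs limit 540 → not met
4. patient counseling notice absent → not met
5. compounding area certification 260 days ago vs limit 180 → not met
6. HIPAA privacy notice absent → not met
7. board of pharmacy inspection 111 days ago vs limit 120 → met
Not met: 6 of 7

6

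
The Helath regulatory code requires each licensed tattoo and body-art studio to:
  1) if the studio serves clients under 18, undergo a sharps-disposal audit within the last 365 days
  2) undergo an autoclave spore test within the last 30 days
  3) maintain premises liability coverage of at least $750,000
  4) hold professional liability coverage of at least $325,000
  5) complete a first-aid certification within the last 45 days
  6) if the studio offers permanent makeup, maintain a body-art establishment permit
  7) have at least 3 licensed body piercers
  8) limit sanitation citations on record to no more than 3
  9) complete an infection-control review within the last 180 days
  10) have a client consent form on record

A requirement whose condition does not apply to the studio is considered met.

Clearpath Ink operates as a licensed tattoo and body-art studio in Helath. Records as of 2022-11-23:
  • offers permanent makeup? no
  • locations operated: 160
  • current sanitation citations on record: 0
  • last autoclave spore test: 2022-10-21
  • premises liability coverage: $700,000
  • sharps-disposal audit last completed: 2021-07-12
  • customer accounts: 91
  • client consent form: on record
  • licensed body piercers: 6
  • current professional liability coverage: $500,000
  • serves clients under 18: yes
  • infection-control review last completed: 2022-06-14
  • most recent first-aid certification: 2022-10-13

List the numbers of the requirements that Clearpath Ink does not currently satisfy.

1, 2, 3

1. condition 'serves clients under 18' holds; sharps-disposal audit 499 days ago vs limit 365 → not met
2. autoclave spore test 33 days ago vs limit 30 → not met
3. premises liability coverage $700,000 < $750,000 → not met
4. professional liability coverage $500,000 ≥ $325,000 → met
5. first-aid certification 41 days ago vs limit 45 → met
6. condition 'offers permanent makeup' does not hold → requirement n/a → met
7. licensed body piercers 6 ≥ 3 → met
8. sanitation citations on record 0 ≤ 3 → met
9. infection-control review 162 days ago vs limit 180 → met
10. client consent form present → met
Not met: 1, 2, 3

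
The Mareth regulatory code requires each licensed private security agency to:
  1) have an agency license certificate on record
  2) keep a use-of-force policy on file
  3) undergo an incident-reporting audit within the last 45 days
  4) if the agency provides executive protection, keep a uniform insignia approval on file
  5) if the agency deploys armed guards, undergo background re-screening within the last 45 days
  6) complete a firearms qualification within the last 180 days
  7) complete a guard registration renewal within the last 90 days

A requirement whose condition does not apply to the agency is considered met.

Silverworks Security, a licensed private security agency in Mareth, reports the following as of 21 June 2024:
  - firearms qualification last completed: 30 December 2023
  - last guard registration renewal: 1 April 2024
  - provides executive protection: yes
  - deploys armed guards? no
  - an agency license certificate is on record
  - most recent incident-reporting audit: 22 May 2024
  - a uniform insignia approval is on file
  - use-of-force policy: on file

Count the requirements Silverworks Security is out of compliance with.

1. agency license certificate present → met
2. use-of-force policy present → met
3. incident-reporting audit 30 days ago vs limit 45 → met
4. condition 'provides executive protection' holds; uniform insignia approval present → met
5. condition 'deploys armed guards' does not hold → requirement n/a → met
6. firearms qualification 174 days ago vs limit 180 → met
7. guard registration renewal 81 days ago vs limit 90 → met
Not met: 0 of 7

0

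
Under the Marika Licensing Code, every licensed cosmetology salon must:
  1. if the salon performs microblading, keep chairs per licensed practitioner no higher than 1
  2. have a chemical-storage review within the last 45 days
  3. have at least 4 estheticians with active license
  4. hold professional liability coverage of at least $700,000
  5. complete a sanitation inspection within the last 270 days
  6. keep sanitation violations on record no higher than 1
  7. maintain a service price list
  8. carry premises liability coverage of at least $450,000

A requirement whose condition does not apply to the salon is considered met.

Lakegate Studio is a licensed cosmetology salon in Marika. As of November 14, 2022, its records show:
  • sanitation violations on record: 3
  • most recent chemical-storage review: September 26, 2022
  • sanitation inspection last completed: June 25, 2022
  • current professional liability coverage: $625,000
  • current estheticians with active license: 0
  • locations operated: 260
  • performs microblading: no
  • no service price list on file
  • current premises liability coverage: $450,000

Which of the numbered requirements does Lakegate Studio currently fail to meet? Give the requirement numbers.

1. condition 'performs microblading' does not hold → requirement n/a → met
2. chemical-storage review 49 days ago vs limit 45 → not met
3. estheticians with active license 0 < 4 → not met
4. professional liability coverage $625,000 < $700,000 → not met
5. sanitation inspection 142 days ago vs limit 270 → met
6. sanitation violations on record 3 > 1 → not met
7. service price list absent → not met
8. premises liability coverage $450,000 ≥ $450,000 → met
Not met: 2, 3, 4, 6, 7

2, 3, 4, 6, 7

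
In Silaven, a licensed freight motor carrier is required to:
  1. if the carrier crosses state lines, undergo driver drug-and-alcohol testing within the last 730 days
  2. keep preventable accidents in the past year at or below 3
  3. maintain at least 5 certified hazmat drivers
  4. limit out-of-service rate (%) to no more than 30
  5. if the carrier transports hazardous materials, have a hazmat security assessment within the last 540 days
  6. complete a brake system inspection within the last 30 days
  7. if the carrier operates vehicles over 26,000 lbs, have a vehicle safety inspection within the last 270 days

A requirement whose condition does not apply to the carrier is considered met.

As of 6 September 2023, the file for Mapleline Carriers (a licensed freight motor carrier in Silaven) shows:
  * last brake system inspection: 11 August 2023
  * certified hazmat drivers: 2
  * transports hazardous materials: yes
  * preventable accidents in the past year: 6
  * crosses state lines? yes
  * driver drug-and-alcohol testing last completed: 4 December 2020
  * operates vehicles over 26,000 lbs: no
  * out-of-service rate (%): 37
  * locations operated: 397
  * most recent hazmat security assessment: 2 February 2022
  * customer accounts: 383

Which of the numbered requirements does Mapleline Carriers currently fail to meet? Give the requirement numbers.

1, 2, 3, 4, 5

1. condition 'crosses state lines' holds; driver drug-and-alcohol testing 1006 days ago vs limit 730 → not met
2. preventable accidents in the past year 6 > 3 → not met
3. certified hazmat drivers 2 < 5 → not met
4. out-of-service rate (%) 37 > 30 → not met
5. condition 'transports hazardous materials' holds; hazmat security assessment 581 days ago vs limit 540 → not met
6. brake system inspection 26 days ago vs limit 30 → met
7. condition 'operates vehicles over 26,000 lbs' does not hold → requirement n/a → met
Not met: 1, 2, 3, 4, 5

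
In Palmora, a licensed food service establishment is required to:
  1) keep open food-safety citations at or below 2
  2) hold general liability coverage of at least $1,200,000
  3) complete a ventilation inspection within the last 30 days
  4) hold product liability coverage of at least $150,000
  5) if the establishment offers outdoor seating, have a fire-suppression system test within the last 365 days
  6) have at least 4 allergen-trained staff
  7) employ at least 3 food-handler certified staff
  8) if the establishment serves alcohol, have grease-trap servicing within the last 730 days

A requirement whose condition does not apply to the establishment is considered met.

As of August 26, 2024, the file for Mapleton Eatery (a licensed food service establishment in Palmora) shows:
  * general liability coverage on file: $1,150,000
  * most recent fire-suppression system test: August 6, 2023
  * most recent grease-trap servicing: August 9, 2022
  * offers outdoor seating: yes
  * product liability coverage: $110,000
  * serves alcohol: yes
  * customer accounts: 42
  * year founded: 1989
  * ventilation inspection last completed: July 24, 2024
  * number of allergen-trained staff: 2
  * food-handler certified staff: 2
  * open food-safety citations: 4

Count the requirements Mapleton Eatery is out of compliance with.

8

1. open food-safety citations 4 > 2 → not met
2. general liability coverage $1,150,000 < $1,200,000 → not met
3. ventilation inspection 33 days ago vs limit 30 → not met
4. product liability coverage $110,000 < $150,000 → not met
5. condition 'offers outdoor seating' holds; fire-suppression system test 386 days ago vs limit 365 → not met
6. allergen-trained staff 2 < 4 → not met
7. food-handler certified staff 2 < 3 → not met
8. condition 'serves alcohol' holds; grease-trap servicing 748 days ago vs limit 730 → not met
Not met: 8 of 8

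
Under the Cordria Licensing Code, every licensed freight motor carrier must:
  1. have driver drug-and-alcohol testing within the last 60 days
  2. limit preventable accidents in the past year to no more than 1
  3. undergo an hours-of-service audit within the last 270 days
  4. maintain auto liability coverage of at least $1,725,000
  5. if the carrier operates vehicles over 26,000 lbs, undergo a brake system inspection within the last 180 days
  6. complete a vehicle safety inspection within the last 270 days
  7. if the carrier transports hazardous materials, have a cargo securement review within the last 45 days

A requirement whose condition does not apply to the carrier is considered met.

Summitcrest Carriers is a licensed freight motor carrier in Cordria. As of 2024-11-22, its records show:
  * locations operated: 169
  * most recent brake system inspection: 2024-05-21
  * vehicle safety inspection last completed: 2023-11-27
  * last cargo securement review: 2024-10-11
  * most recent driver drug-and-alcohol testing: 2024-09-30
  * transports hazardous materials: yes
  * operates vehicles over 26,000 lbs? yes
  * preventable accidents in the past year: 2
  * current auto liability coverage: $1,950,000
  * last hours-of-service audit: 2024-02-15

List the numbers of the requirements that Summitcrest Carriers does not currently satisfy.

2, 3, 5, 6

1. driver drug-and-alcohol testing 53 days ago vs limit 60 → met
2. preventable accidents in the past year 2 > 1 → not met
3. hours-of-service audit 281 days ago vs limit 270 → not met
4. auto liability coverage $1,950,000 ≥ $1,725,000 → met
5. condition 'operates vehicles over 26,000 lbs' holds; brake system inspection 185 days ago vs limit 180 → not met
6. vehicle safety inspection 361 days ago vs limit 270 → not met
7. condition 'transports hazardous materials' holds; cargo securement review 42 days ago vs limit 45 → met
Not met: 2, 3, 5, 6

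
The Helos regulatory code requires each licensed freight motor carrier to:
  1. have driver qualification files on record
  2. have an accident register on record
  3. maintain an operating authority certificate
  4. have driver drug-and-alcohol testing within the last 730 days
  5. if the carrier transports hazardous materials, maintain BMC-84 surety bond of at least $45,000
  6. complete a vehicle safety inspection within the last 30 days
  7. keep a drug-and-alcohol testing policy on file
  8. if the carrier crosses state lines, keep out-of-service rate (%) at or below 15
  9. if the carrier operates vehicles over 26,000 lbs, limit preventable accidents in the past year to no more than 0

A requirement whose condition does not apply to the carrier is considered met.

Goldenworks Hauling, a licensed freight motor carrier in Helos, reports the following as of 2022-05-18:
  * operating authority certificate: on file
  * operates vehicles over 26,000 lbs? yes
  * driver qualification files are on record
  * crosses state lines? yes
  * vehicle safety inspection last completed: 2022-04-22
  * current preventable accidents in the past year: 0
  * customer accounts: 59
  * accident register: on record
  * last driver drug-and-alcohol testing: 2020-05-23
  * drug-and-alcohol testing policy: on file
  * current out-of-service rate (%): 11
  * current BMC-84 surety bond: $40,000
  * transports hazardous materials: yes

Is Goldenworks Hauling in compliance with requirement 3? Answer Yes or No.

3. operating authority certificate present → met

Yes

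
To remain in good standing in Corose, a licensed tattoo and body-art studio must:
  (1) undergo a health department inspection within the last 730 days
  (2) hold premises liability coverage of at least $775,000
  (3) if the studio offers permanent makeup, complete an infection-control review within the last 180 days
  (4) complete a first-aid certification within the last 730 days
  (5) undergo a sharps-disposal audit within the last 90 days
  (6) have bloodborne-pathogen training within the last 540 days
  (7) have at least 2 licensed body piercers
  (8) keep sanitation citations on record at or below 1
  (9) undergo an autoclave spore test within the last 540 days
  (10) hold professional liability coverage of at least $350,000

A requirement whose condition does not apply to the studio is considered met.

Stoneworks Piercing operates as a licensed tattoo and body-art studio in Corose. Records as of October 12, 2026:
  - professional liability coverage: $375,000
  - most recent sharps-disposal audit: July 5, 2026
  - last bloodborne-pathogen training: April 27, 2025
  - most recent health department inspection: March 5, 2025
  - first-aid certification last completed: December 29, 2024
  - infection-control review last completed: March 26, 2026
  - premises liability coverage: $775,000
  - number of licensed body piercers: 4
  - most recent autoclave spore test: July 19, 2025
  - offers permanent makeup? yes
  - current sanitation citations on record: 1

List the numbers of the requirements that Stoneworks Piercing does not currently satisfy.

3, 5

1. health department inspection 586 days ago vs limit 730 → met
2. premises liability coverage $775,000 ≥ $775,000 → met
3. condition 'offers permanent makeup' holds; infection-control review 200 days ago vs limit 180 → not met
4. first-aid certification 652 days ago vs limit 730 → met
5. sharps-disposal audit 99 days ago vs limit 90 → not met
6. bloodborne-pathogen training 533 days ago vs limit 540 → met
7. licensed body piercers 4 ≥ 2 → met
8. sanitation citations on record 1 ≤ 1 → met
9. autoclave spore test 450 days ago vs limit 540 → met
10. professional liability coverage $375,000 ≥ $350,000 → met
Not met: 3, 5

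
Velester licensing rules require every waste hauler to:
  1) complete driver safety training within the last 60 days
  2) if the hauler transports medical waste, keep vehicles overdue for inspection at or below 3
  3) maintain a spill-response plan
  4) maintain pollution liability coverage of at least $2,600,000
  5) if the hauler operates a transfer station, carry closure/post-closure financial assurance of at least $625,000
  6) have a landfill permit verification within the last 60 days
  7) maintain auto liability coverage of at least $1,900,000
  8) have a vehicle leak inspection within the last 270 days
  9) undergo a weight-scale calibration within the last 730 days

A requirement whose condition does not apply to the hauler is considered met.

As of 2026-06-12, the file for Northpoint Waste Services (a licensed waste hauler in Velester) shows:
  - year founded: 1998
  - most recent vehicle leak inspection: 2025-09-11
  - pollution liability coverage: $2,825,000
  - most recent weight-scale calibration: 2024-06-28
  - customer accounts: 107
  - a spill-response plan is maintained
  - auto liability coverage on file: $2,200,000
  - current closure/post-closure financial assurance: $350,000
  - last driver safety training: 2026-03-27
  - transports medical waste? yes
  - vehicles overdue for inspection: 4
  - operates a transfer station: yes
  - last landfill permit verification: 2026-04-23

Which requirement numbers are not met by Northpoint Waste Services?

1, 2, 5, 8

1. driver safety training 77 days ago vs limit 60 → not met
2. condition 'transports medical waste' holds; vehicles overdue for inspection 4 > 3 → not met
3. spill-response plan present → met
4. pollution liability coverage $2,825,000 ≥ $2,600,000 → met
5. condition 'operates a transfer station' holds; closure/post-closure financial assurance $350,000 < $625,000 → not met
6. landfill permit verification 50 days ago vs limit 60 → met
7. auto liability coverage $2,200,000 ≥ $1,900,000 → met
8. vehicle leak inspection 274 days ago vs limit 270 → not met
9. weight-scale calibration 714 days ago vs limit 730 → met
Not met: 1, 2, 5, 8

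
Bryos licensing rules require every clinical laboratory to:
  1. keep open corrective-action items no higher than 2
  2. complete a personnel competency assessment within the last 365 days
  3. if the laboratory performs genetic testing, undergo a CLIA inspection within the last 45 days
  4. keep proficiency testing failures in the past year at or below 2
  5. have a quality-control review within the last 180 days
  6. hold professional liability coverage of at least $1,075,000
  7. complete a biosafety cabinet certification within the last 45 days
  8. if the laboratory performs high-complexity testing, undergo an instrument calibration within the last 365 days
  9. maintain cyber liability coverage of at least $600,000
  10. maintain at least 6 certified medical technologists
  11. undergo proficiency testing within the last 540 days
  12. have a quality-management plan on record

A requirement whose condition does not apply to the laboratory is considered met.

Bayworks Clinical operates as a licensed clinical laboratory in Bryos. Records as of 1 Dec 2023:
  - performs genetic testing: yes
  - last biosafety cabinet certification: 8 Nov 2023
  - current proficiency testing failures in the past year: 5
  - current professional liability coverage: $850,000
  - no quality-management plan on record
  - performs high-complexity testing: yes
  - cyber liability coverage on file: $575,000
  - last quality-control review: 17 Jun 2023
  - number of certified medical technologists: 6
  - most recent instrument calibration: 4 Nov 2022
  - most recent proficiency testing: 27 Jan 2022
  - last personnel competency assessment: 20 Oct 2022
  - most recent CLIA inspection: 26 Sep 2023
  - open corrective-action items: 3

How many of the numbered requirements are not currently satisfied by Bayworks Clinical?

9

1. open corrective-action items 3 > 2 → not met
2. personnel competency assessment 407 days ago vs limit 365 → not met
3. condition 'performs genetic testing' holds; CLIA inspection 66 days ago vs limit 45 → not met
4. proficiency testing failures in the past year 5 > 2 → not met
5. quality-control review 167 days ago vs limit 180 → met
6. professional liability coverage $850,000 < $1,075,000 → not met
7. biosafety cabinet certification 23 days ago vs limit 45 → met
8. condition 'performs high-complexity testing' holds; instrument calibration 392 days ago vs limit 365 → not met
9. cyber liability coverage $575,000 < $600,000 → not met
10. certified medical technologists 6 ≥ 6 → met
11. proficiency testing 673 days ago vs limit 540 → not met
12. quality-management plan absent → not met
Not met: 9 of 12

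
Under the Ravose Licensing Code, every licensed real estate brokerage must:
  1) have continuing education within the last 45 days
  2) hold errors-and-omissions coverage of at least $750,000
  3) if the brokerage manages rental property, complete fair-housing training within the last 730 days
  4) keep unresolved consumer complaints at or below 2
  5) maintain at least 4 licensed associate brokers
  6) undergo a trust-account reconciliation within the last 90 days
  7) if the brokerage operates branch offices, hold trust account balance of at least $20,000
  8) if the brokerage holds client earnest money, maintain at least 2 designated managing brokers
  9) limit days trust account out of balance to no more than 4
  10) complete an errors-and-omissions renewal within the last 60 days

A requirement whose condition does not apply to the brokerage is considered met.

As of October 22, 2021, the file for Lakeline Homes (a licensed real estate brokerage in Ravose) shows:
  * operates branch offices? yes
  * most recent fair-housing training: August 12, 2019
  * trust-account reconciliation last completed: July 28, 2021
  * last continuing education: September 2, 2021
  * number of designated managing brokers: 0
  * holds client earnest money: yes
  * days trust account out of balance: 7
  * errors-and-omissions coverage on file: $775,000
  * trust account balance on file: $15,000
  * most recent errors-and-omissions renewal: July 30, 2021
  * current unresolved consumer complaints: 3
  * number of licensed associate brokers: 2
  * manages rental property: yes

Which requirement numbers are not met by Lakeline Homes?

1, 3, 4, 5, 7, 8, 9, 10

1. continuing education 50 days ago vs limit 45 → not met
2. errors-and-omissions coverage $775,000 ≥ $750,000 → met
3. condition 'manages rental property' holds; fair-housing training 802 days ago vs limit 730 → not met
4. unresolved consumer complaints 3 > 2 → not met
5. licensed associate brokers 2 < 4 → not met
6. trust-account reconciliation 86 days ago vs limit 90 → met
7. condition 'operates branch offices' holds; trust account balance $15,000 < $20,000 → not met
8. condition 'holds client earnest money' holds; designated managing brokers 0 < 2 → not met
9. days trust account out of balance 7 > 4 → not met
10. errors-and-omissions renewal 84 days ago vs limit 60 → not met
Not met: 1, 3, 4, 5, 7, 8, 9, 10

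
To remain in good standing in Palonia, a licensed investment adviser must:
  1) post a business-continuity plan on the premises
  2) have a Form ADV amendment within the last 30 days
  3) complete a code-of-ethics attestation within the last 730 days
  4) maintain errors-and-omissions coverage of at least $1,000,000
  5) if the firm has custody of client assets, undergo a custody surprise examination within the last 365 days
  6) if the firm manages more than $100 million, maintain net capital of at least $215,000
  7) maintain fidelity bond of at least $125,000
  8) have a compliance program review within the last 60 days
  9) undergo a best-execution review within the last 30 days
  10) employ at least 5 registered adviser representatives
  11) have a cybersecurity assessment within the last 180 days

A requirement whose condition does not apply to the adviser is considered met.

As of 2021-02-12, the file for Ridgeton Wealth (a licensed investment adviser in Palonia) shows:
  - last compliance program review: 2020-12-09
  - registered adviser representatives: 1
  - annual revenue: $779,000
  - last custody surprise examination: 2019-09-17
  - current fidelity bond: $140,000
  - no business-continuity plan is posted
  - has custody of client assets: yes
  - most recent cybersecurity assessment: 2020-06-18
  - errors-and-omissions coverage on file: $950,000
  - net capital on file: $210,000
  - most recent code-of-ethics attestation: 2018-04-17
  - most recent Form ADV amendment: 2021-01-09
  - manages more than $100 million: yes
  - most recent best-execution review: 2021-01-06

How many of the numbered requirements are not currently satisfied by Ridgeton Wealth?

1. business-continuity plan absent → not met
2. Form ADV amendment 34 days ago vs limit 30 → not met
3. code-of-ethics attestation 1032 days ago vs limit 730 → not met
4. errors-and-omissions coverage $950,000 < $1,000,000 → not met
5. condition 'has custody of client assets' holds; custody surprise examination 514 days ago vs limit 365 → not met
6. condition 'manages more than $100 million' holds; net capital $210,000 < $215,000 → not met
7. fidelity bond $140,000 ≥ $125,000 → met
8. compliance program review 65 days ago vs limit 60 → not met
9. best-execution review 37 days ago vs limit 30 → not met
10. registered adviser representatives 1 < 5 → not met
11. cybersecurity assessment 239 days ago vs limit 180 → not met
Not met: 10 of 11

10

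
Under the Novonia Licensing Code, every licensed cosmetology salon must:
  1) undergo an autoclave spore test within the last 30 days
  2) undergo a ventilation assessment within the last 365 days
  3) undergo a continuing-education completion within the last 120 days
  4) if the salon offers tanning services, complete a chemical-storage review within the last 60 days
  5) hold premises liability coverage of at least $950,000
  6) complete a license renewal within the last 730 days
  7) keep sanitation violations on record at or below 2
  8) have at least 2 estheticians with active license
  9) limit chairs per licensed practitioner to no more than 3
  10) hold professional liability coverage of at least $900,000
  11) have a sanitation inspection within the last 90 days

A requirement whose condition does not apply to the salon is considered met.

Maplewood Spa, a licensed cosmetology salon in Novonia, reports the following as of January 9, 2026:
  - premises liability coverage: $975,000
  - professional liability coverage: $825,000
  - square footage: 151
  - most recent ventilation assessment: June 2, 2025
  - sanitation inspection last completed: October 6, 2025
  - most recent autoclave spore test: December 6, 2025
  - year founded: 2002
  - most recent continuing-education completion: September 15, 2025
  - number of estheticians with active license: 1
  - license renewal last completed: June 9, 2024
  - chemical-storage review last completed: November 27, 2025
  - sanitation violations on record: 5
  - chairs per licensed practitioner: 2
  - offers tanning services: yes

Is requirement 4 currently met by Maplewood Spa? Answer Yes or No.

4. condition 'offers tanning services' holds; chemical-storage review 43 days ago vs limit 60 → met

Yes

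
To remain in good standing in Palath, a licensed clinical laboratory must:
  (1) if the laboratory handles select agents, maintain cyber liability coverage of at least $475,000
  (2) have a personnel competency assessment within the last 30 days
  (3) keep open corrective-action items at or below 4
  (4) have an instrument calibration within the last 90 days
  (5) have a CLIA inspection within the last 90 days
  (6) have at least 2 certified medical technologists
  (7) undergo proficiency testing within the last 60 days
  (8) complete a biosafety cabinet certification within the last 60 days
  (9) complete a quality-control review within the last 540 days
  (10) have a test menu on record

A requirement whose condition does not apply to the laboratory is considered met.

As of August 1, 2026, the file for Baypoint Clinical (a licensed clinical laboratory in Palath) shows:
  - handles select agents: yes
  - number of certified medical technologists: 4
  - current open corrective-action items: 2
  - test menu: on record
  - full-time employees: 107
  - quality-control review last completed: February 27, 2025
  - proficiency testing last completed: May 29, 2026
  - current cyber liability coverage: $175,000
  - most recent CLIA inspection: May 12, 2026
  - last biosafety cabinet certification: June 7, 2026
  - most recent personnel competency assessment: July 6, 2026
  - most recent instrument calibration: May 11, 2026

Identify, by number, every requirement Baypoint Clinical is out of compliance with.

1, 7

1. condition 'handles select agents' holds; cyber liability coverage $175,000 < $475,000 → not met
2. personnel competency assessment 26 days ago vs limit 30 → met
3. open corrective-action items 2 ≤ 4 → met
4. instrument calibration 82 days ago vs limit 90 → met
5. CLIA inspection 81 days ago vs limit 90 → met
6. certified medical technologists 4 ≥ 2 → met
7. proficiency testing 64 days ago vs limit 60 → not met
8. biosafety cabinet certification 55 days ago vs limit 60 → met
9. quality-control review 520 days ago vs limit 540 → met
10. test menu present → met
Not met: 1, 7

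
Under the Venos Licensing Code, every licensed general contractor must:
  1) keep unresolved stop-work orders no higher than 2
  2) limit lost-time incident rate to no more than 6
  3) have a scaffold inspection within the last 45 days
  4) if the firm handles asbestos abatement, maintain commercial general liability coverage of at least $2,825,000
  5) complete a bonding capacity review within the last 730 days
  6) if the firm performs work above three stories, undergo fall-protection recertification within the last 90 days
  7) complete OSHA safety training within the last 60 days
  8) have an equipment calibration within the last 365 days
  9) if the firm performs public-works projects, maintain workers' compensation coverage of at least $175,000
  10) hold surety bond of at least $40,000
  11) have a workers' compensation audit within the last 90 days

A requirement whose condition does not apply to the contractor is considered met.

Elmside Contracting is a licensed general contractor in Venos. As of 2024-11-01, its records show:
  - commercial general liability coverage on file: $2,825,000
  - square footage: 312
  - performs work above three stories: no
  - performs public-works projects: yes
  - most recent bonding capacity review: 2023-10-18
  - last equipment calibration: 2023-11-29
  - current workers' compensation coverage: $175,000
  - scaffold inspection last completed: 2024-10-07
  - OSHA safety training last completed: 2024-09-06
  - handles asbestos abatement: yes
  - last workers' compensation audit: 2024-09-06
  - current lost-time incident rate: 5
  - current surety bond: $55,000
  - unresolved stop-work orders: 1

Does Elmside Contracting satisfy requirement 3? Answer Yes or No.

Yes

3. scaffold inspection 25 days ago vs limit 45 → met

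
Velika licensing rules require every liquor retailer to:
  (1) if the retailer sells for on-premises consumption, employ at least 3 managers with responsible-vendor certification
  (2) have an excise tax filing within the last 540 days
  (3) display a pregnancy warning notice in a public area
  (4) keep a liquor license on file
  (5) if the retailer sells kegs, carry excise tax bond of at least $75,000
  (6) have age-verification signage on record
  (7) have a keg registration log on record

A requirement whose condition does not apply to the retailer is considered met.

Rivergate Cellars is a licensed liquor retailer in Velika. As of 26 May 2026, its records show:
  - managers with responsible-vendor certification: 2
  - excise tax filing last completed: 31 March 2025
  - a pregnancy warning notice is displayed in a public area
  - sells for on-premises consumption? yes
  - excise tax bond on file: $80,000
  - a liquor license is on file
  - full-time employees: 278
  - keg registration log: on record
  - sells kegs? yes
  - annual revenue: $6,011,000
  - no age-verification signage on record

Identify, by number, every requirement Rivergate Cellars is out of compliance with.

1, 6

1. condition 'sells for on-premises consumption' holds; managers with responsible-vendor certification 2 < 3 → not met
2. excise tax filing 421 days ago vs limit 540 → met
3. pregnancy warning notice present → met
4. liquor license present → met
5. condition 'sells kegs' holds; excise tax bond $80,000 ≥ $75,000 → met
6. age-verification signage absent → not met
7. keg registration log present → met
Not met: 1, 6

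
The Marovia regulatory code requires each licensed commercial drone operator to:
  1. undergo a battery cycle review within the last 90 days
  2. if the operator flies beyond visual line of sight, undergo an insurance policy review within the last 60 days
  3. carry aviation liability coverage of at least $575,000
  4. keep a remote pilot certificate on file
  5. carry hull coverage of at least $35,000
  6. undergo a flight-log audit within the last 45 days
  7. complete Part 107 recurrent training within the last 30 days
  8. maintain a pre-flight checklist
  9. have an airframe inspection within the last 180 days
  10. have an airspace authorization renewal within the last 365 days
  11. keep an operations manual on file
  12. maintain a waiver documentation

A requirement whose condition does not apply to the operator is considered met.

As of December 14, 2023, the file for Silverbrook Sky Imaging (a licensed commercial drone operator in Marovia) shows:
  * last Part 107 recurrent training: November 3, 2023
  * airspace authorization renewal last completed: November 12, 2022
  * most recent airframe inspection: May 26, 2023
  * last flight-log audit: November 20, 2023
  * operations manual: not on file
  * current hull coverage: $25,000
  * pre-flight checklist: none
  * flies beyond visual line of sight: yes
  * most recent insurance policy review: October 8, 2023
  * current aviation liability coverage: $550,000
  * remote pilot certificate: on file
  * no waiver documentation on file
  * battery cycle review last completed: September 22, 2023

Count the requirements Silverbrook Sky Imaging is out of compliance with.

1. battery cycle review 83 days ago vs limit 90 → met
2. condition 'flies beyond visual line of sight' holds; insurance policy review 67 days ago vs limit 60 → not met
3. aviation liability coverage $550,000 < $575,000 → not met
4. remote pilot certificate present → met
5. hull coverage $25,000 < $35,000 → not met
6. flight-log audit 24 days ago vs limit 45 → met
7. Part 107 recurrent training 41 days ago vs limit 30 → not met
8. pre-flight checklist absent → not met
9. airframe inspection 202 days ago vs limit 180 → not met
10. airspace authorization renewal 397 days ago vs limit 365 → not met
11. operations manual absent → not met
12. waiver documentation absent → not met
Not met: 9 of 12

9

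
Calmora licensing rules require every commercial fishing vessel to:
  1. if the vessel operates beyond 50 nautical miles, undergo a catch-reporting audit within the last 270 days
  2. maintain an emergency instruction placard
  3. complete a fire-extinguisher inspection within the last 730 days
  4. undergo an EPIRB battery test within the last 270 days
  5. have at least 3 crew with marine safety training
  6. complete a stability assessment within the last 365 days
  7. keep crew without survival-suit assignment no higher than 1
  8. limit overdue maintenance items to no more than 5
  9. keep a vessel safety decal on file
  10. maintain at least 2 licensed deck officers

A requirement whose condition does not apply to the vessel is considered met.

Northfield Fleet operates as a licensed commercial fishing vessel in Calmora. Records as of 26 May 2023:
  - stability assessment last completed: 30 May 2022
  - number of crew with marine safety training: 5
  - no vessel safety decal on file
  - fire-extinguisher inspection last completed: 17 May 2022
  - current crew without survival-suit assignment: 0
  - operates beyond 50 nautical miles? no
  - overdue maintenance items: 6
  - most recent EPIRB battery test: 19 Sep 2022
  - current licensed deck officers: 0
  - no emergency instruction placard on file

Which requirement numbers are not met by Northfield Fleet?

1. condition 'operates beyond 50 nautical miles' does not hold → requirement n/a → met
2. emergency instruction placard absent → not met
3. fire-extinguisher inspection 374 days ago vs limit 730 → met
4. EPIRB battery test 249 days ago vs limit 270 → met
5. crew with marine safety training 5 ≥ 3 → met
6. stability assessment 361 days ago vs limit 365 → met
7. crew without survival-suit assignment 0 ≤ 1 → met
8. overdue maintenance items 6 > 5 → not met
9. vessel safety decal absent → not met
10. licensed deck officers 0 < 2 → not met
Not met: 2, 8, 9, 10

2, 8, 9, 10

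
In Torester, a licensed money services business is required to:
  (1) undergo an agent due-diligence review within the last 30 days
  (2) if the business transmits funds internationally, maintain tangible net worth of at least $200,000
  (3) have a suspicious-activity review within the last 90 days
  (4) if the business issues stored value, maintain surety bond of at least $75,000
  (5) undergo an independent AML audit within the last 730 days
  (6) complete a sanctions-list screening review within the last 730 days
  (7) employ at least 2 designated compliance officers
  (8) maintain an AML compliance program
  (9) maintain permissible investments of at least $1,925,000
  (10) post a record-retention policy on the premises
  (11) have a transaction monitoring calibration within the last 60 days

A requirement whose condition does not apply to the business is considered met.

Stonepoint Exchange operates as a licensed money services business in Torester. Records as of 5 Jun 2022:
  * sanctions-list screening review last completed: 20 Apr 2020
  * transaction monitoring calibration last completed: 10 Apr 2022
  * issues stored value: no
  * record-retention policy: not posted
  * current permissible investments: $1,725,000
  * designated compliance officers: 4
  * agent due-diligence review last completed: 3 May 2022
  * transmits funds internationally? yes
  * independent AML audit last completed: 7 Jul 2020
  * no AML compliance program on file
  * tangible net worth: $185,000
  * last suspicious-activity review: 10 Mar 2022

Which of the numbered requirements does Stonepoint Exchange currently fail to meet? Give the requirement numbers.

1, 2, 6, 8, 9, 10

1. agent due-diligence review 33 days ago vs limit 30 → not met
2. condition 'transmits funds internationally' holds; tangible net worth $185,000 < $200,000 → not met
3. suspicious-activity review 87 days ago vs limit 90 → met
4. condition 'issues stored value' does not hold → requirement n/a → met
5. independent AML audit 698 days ago vs limit 730 → met
6. sanctions-list screening review 776 days ago vs limit 730 → not met
7. designated compliance officers 4 ≥ 2 → met
8. AML compliance program absent → not met
9. permissible investments $1,725,000 < $1,925,000 → not met
10. record-retention policy absent → not met
11. transaction monitoring calibration 56 days ago vs limit 60 → met
Not met: 1, 2, 6, 8, 9, 10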